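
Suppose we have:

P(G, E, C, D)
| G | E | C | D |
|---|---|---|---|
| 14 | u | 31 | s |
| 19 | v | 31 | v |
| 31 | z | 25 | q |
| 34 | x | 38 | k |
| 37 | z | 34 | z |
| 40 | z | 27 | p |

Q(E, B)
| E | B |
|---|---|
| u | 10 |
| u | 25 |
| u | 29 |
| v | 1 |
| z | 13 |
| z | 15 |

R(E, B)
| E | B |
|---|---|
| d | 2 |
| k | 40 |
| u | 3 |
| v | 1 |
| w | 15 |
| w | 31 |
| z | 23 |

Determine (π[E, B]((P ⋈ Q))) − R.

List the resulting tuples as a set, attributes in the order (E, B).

Joining P and Q on E yields {(14, u, 31, s, 10), (14, u, 31, s, 25), (14, u, 31, s, 29), (19, v, 31, v, 1), (31, z, 25, q, 13), (31, z, 25, q, 15), (37, z, 34, z, 13), (37, z, 34, z, 15), (40, z, 27, p, 13), (40, z, 27, p, 15)}.
Projecting to E, B (4 duplicate(s) eliminated): {(u, 10), (u, 25), (u, 29), (v, 1), (z, 13), (z, 15)}
Set difference of the two operands is {(u, 10), (u, 25), (u, 29), (z, 13), (z, 15)}.

{(u, 10), (u, 25), (u, 29), (z, 13), (z, 15)}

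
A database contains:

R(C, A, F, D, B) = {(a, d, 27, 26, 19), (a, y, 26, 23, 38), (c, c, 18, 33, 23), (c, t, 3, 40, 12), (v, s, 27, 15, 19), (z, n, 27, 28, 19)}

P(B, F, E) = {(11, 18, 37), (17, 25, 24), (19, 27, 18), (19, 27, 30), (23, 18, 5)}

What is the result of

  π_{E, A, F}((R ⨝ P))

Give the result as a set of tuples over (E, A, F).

{(18, d, 27), (18, n, 27), (18, s, 27), (30, d, 27), (30, n, 27), (30, s, 27), (5, c, 18)}

Natural join on F, B: {(a, d, 27, 26, 19, 18), (a, d, 27, 26, 19, 30), (c, c, 18, 33, 23, 5), (v, s, 27, 15, 19, 18), (v, s, 27, 15, 19, 30), (z, n, 27, 28, 19, 18), (z, n, 27, 28, 19, 30)}
Projecting to E, A, F: {(18, d, 27), (18, n, 27), (18, s, 27), (30, d, 27), (30, n, 27), (30, s, 27), (5, c, 18)}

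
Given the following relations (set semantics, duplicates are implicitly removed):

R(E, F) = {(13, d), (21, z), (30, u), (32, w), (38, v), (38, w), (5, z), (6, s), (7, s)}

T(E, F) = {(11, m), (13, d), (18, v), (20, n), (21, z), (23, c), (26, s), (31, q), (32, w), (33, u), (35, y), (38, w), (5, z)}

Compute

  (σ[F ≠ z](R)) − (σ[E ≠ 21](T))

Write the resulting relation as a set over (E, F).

Filtering on F ≠ z leaves {(13, d), (30, u), (32, w), (38, v), (38, w), (6, s), (7, s)}.
Filtering on E ≠ 21 leaves {(11, m), (13, d), (18, v), (20, n), (23, c), (26, s), (31, q), (32, w), (33, u), (35, y), (38, w), (5, z)}.
Difference: {(13, d), (30, u), (32, w), (38, v), (38, w), (6, s), (7, s)} with {(11, m), (13, d), (18, v), (20, n), (23, c), (26, s), (31, q), (32, w), (33, u), (35, y), (38, w), (5, z)} → {(30, u), (38, v), (6, s), (7, s)}

{(30, u), (38, v), (6, s), (7, s)}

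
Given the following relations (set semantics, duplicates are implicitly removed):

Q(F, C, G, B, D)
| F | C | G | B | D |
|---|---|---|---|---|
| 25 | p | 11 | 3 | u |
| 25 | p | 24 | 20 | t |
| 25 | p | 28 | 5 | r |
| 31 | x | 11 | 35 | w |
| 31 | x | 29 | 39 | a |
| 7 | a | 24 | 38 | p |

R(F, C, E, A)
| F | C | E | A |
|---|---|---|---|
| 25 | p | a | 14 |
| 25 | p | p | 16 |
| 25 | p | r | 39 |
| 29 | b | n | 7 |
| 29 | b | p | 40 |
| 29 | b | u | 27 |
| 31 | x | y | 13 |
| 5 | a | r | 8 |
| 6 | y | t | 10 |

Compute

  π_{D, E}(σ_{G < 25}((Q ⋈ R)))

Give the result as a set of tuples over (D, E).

{(t, a), (t, p), (t, r), (u, a), (u, p), (u, r), (w, y)}

Joining Q and R on F, C yields {(25, p, 11, 3, u, a, 14), (25, p, 11, 3, u, p, 16), (25, p, 11, 3, u, r, 39), (25, p, 24, 20, t, a, 14), (25, p, 24, 20, t, p, 16), (25, p, 24, 20, t, r, 39), (25, p, 28, 5, r, a, 14), (25, p, 28, 5, r, p, 16), (25, p, 28, 5, r, r, 39), (31, x, 11, 35, w, y, 13), (31, x, 29, 39, a, y, 13)}.
Filtering on G < 25 leaves {(25, p, 11, 3, u, a, 14), (25, p, 11, 3, u, p, 16), (25, p, 11, 3, u, r, 39), (25, p, 24, 20, t, a, 14), (25, p, 24, 20, t, p, 16), (25, p, 24, 20, t, r, 39), (31, x, 11, 35, w, y, 13)}.
π_{D, E} gives {(t, a), (t, p), (t, r), (u, a), (u, p), (u, r), (w, y)}.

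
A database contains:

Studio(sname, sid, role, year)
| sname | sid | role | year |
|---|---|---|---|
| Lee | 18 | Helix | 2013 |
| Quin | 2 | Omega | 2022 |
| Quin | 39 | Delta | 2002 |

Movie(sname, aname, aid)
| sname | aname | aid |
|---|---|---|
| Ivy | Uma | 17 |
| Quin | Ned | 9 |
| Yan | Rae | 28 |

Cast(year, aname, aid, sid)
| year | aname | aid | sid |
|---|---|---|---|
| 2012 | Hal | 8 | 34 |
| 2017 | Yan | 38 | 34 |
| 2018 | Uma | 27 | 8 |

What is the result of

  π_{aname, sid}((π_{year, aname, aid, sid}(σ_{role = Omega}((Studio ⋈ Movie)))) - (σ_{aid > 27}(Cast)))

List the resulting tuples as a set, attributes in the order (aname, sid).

Studio ⋈ Movie (natural join on sname): {(Quin, 2, Omega, 2022, Ned, 9), (Quin, 39, Delta, 2002, Ned, 9)}
Apply σ_{role = Omega}; surviving tuples: {(Quin, 2, Omega, 2022, Ned, 9)}
π[year, aname, aid, sid]: project onto (year, aname, aid, sid) → {(2022, Ned, 9, 2)}
Apply σ_{aid > 27}; surviving tuples: {(2017, Yan, 38, 34)}
Difference: {(2022, Ned, 9, 2)} with {(2017, Yan, 38, 34)} → {(2022, Ned, 9, 2)}
π[aname, sid]: project onto (aname, sid) → {(Ned, 2)}

{(Ned, 2)}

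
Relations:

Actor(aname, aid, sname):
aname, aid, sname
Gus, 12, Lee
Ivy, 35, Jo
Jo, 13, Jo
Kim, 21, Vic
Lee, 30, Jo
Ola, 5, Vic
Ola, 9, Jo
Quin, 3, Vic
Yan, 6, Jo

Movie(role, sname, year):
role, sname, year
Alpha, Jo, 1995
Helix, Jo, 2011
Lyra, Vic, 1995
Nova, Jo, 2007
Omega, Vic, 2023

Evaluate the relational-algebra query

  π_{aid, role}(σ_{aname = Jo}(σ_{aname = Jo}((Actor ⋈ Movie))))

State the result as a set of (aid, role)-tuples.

{(13, Alpha), (13, Helix), (13, Nova)}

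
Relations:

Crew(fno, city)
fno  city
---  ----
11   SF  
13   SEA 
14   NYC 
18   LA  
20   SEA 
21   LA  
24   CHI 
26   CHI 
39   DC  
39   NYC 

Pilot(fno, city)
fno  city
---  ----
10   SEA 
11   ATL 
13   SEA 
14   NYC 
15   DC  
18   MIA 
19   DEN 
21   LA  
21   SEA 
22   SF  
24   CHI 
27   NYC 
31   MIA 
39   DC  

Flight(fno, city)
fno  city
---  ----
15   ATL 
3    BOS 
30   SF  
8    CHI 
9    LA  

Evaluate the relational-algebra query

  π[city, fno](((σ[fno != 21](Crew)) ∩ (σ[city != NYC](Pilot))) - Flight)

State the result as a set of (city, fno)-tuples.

{(CHI, 24), (DC, 39), (SEA, 13)}

Filtering on fno != 21 leaves {(11, SF), (13, SEA), (14, NYC), (18, LA), (20, SEA), (24, CHI), (26, CHI), (39, DC), (39, NYC)}.
Filtering on city != NYC leaves {(10, SEA), (11, ATL), (13, SEA), (15, DC), (18, MIA), (19, DEN), (21, LA), (21, SEA), (22, SF), (24, CHI), (31, MIA), (39, DC)}.
Intersection: {(11, SF), (13, SEA), (14, NYC), (18, LA), (20, SEA), (24, CHI), (26, CHI), (39, DC), (39, NYC)} with {(10, SEA), (11, ATL), (13, SEA), (15, DC), (18, MIA), (19, DEN), (21, LA), (21, SEA), (22, SF), (24, CHI), (31, MIA), (39, DC)} → {(13, SEA), (24, CHI), (39, DC)}
Difference: {(13, SEA), (24, CHI), (39, DC)} with {(15, ATL), (3, BOS), (30, SF), (8, CHI), (9, LA)} → {(13, SEA), (24, CHI), (39, DC)}
π[city, fno]: project onto (city, fno) → {(CHI, 24), (DC, 39), (SEA, 13)}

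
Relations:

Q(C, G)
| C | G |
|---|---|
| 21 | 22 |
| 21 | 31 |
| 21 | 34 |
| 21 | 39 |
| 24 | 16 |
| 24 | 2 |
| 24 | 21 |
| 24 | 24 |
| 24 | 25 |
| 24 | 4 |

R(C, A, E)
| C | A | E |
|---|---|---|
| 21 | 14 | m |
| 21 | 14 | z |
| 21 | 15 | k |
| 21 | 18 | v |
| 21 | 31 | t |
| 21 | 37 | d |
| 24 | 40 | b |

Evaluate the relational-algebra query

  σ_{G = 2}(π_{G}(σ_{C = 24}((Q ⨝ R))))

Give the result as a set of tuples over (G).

Q ⋈ R (natural join on C): {(21, 22, 14, m), (21, 22, 14, z), (21, 22, 15, k), (21, 22, 18, v), (21, 22, 31, t), (21, 22, 37, d), (21, 31, 14, m), (21, 31, 14, z), (21, 31, 15, k), (21, 31, 18, v), (21, 31, 31, t), (21, 31, 37, d), (21, 34, 14, m), (21, 34, 14, z), (21, 34, 15, k), (21, 34, 18, v), (21, 34, 31, t), (21, 34, 37, d), (21, 39, 14, m), (21, 39, 14, z), (21, 39, 15, k), (21, 39, 18, v), (21, 39, 31, t), (21, 39, 37, d), (24, 16, 40, b), (24, 2, 40, b), (24, 21, 40, b), (24, 24, 40, b), (24, 25, 40, b), (24, 4, 40, b)}
Selection C = 24: {(24, 16, 40, b), (24, 2, 40, b), (24, 21, 40, b), (24, 24, 40, b), (24, 25, 40, b), (24, 4, 40, b)}
Projecting to G: {16, 2, 21, 24, 25, 4}
Selection G = 2: {2}

{2}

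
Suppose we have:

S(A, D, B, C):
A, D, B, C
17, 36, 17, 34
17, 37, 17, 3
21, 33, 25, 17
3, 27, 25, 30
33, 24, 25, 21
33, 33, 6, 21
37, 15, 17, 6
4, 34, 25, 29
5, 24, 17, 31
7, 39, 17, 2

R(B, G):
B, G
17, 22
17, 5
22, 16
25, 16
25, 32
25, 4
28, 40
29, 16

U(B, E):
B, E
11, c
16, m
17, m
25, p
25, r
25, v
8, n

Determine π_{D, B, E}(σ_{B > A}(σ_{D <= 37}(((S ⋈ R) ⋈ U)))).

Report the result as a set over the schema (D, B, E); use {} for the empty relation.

Natural join on B: {(17, 36, 17, 34, 22), (17, 36, 17, 34, 5), (17, 37, 17, 3, 22), (17, 37, 17, 3, 5), (21, 33, 25, 17, 16), (21, 33, 25, 17, 32), (21, 33, 25, 17, 4), (3, 27, 25, 30, 16), (3, 27, 25, 30, 32), (3, 27, 25, 30, 4), (33, 24, 25, 21, 16), (33, 24, 25, 21, 32), (33, 24, 25, 21, 4), (37, 15, 17, 6, 22), (37, 15, 17, 6, 5), (4, 34, 25, 29, 16), (4, 34, 25, 29, 32), (4, 34, 25, 29, 4), (5, 24, 17, 31, 22), (5, 24, 17, 31, 5), (7, 39, 17, 2, 22), (7, 39, 17, 2, 5)}
Natural join on B: {(17, 36, 17, 34, 22, m), (17, 36, 17, 34, 5, m), (17, 37, 17, 3, 22, m), (17, 37, 17, 3, 5, m), (21, 33, 25, 17, 16, p), (21, 33, 25, 17, 16, r), (21, 33, 25, 17, 16, v), (21, 33, 25, 17, 32, p), (21, 33, 25, 17, 32, r), (21, 33, 25, 17, 32, v), (21, 33, 25, 17, 4, p), (21, 33, 25, 17, 4, r), (21, 33, 25, 17, 4, v), (3, 27, 25, 30, 16, p), (3, 27, 25, 30, 16, r), (3, 27, 25, 30, 16, v), (3, 27, 25, 30, 32, p), (3, 27, 25, 30, 32, r), (3, 27, 25, 30, 32, v), (3, 27, 25, 30, 4, p), (3, 27, 25, 30, 4, r), (3, 27, 25, 30, 4, v), (33, 24, 25, 21, 16, p), (33, 24, 25, 21, 16, r), (33, 24, 25, 21, 16, v), (33, 24, 25, 21, 32, p), (33, 24, 25, 21, 32, r), (33, 24, 25, 21, 32, v), (33, 24, 25, 21, 4, p), (33, 24, 25, 21, 4, r), (33, 24, 25, 21, 4, v), (37, 15, 17, 6, 22, m), (37, 15, 17, 6, 5, m), (4, 34, 25, 29, 16, p), (4, 34, 25, 29, 16, r), (4, 34, 25, 29, 16, v), (4, 34, 25, 29, 32, p), (4, 34, 25, 29, 32, r), (4, 34, 25, 29, 32, v), (4, 34, 25, 29, 4, p), (4, 34, 25, 29, 4, r), (4, 34, 25, 29, 4, v), (5, 24, 17, 31, 22, m), (5, 24, 17, 31, 5, m), (7, 39, 17, 2, 22, m), (7, 39, 17, 2, 5, m)}
σ[D <= 37]: keep tuples satisfying D <= 37 → {(17, 36, 17, 34, 22, m), (17, 36, 17, 34, 5, m), (17, 37, 17, 3, 22, m), (17, 37, 17, 3, 5, m), (21, 33, 25, 17, 16, p), (21, 33, 25, 17, 16, r), (21, 33, 25, 17, 16, v), (21, 33, 25, 17, 32, p), (21, 33, 25, 17, 32, r), (21, 33, 25, 17, 32, v), (21, 33, 25, 17, 4, p), (21, 33, 25, 17, 4, r), (21, 33, 25, 17, 4, v), (3, 27, 25, 30, 16, p), (3, 27, 25, 30, 16, r), (3, 27, 25, 30, 16, v), (3, 27, 25, 30, 32, p), (3, 27, 25, 30, 32, r), (3, 27, 25, 30, 32, v), (3, 27, 25, 30, 4, p), (3, 27, 25, 30, 4, r), (3, 27, 25, 30, 4, v), (33, 24, 25, 21, 16, p), (33, 24, 25, 21, 16, r), (33, 24, 25, 21, 16, v), (33, 24, 25, 21, 32, p), (33, 24, 25, 21, 32, r), (33, 24, 25, 21, 32, v), (33, 24, 25, 21, 4, p), (33, 24, 25, 21, 4, r), (33, 24, 25, 21, 4, v), (37, 15, 17, 6, 22, m), (37, 15, 17, 6, 5, m), (4, 34, 25, 29, 16, p), (4, 34, 25, 29, 16, r), (4, 34, 25, 29, 16, v), (4, 34, 25, 29, 32, p), (4, 34, 25, 29, 32, r), (4, 34, 25, 29, 32, v), (4, 34, 25, 29, 4, p), (4, 34, 25, 29, 4, r), (4, 34, 25, 29, 4, v), (5, 24, 17, 31, 22, m), (5, 24, 17, 31, 5, m)}
σ[B > A]: keep tuples satisfying B > A → {(21, 33, 25, 17, 16, p), (21, 33, 25, 17, 16, r), (21, 33, 25, 17, 16, v), (21, 33, 25, 17, 32, p), (21, 33, 25, 17, 32, r), (21, 33, 25, 17, 32, v), (21, 33, 25, 17, 4, p), (21, 33, 25, 17, 4, r), (21, 33, 25, 17, 4, v), (3, 27, 25, 30, 16, p), (3, 27, 25, 30, 16, r), (3, 27, 25, 30, 16, v), (3, 27, 25, 30, 32, p), (3, 27, 25, 30, 32, r), (3, 27, 25, 30, 32, v), (3, 27, 25, 30, 4, p), (3, 27, 25, 30, 4, r), (3, 27, 25, 30, 4, v), (4, 34, 25, 29, 16, p), (4, 34, 25, 29, 16, r), (4, 34, 25, 29, 16, v), (4, 34, 25, 29, 32, p), (4, 34, 25, 29, 32, r), (4, 34, 25, 29, 32, v), (4, 34, 25, 29, 4, p), (4, 34, 25, 29, 4, r), (4, 34, 25, 29, 4, v), (5, 24, 17, 31, 22, m), (5, 24, 17, 31, 5, m)}
π[D, B, E]: project onto (D, B, E) (19 duplicate(s) eliminated) → {(24, 17, m), (27, 25, p), (27, 25, r), (27, 25, v), (33, 25, p), (33, 25, r), (33, 25, v), (34, 25, p), (34, 25, r), (34, 25, v)}

{(24, 17, m), (27, 25, p), (27, 25, r), (27, 25, v), (33, 25, p), (33, 25, r), (33, 25, v), (34, 25, p), (34, 25, r), (34, 25, v)}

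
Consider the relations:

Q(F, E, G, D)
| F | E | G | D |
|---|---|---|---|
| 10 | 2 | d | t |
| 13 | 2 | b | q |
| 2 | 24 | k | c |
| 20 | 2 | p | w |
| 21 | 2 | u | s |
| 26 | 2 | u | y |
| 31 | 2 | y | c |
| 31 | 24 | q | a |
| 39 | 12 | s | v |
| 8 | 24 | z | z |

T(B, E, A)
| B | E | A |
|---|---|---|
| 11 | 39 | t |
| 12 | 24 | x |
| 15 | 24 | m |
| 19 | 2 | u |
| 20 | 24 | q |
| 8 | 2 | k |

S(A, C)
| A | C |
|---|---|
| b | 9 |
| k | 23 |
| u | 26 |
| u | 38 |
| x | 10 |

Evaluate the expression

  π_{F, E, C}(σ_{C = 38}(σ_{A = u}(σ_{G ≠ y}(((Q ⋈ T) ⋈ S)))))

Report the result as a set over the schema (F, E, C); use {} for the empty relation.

Natural join on E: {(10, 2, d, t, 19, u), (10, 2, d, t, 8, k), (13, 2, b, q, 19, u), (13, 2, b, q, 8, k), (2, 24, k, c, 12, x), (2, 24, k, c, 15, m), (2, 24, k, c, 20, q), (20, 2, p, w, 19, u), (20, 2, p, w, 8, k), (21, 2, u, s, 19, u), (21, 2, u, s, 8, k), (26, 2, u, y, 19, u), (26, 2, u, y, 8, k), (31, 2, y, c, 19, u), (31, 2, y, c, 8, k), (31, 24, q, a, 12, x), (31, 24, q, a, 15, m), (31, 24, q, a, 20, q), (8, 24, z, z, 12, x), (8, 24, z, z, 15, m), (8, 24, z, z, 20, q)}
Natural join on A: {(10, 2, d, t, 19, u, 26), (10, 2, d, t, 19, u, 38), (10, 2, d, t, 8, k, 23), (13, 2, b, q, 19, u, 26), (13, 2, b, q, 19, u, 38), (13, 2, b, q, 8, k, 23), (2, 24, k, c, 12, x, 10), (20, 2, p, w, 19, u, 26), (20, 2, p, w, 19, u, 38), (20, 2, p, w, 8, k, 23), (21, 2, u, s, 19, u, 26), (21, 2, u, s, 19, u, 38), (21, 2, u, s, 8, k, 23), (26, 2, u, y, 19, u, 26), (26, 2, u, y, 19, u, 38), (26, 2, u, y, 8, k, 23), (31, 2, y, c, 19, u, 26), (31, 2, y, c, 19, u, 38), (31, 2, y, c, 8, k, 23), (31, 24, q, a, 12, x, 10), (8, 24, z, z, 12, x, 10)}
Apply σ_{G ≠ y}; surviving tuples: {(10, 2, d, t, 19, u, 26), (10, 2, d, t, 19, u, 38), (10, 2, d, t, 8, k, 23), (13, 2, b, q, 19, u, 26), (13, 2, b, q, 19, u, 38), (13, 2, b, q, 8, k, 23), (2, 24, k, c, 12, x, 10), (20, 2, p, w, 19, u, 26), (20, 2, p, w, 19, u, 38), (20, 2, p, w, 8, k, 23), (21, 2, u, s, 19, u, 26), (21, 2, u, s, 19, u, 38), (21, 2, u, s, 8, k, 23), (26, 2, u, y, 19, u, 26), (26, 2, u, y, 19, u, 38), (26, 2, u, y, 8, k, 23), (31, 24, q, a, 12, x, 10), (8, 24, z, z, 12, x, 10)}
Apply σ_{A = u}; surviving tuples: {(10, 2, d, t, 19, u, 26), (10, 2, d, t, 19, u, 38), (13, 2, b, q, 19, u, 26), (13, 2, b, q, 19, u, 38), (20, 2, p, w, 19, u, 26), (20, 2, p, w, 19, u, 38), (21, 2, u, s, 19, u, 26), (21, 2, u, s, 19, u, 38), (26, 2, u, y, 19, u, 26), (26, 2, u, y, 19, u, 38)}
Apply σ_{C = 38}; surviving tuples: {(10, 2, d, t, 19, u, 38), (13, 2, b, q, 19, u, 38), (20, 2, p, w, 19, u, 38), (21, 2, u, s, 19, u, 38), (26, 2, u, y, 19, u, 38)}
Keep only column(s) F, E, C: {(10, 2, 38), (13, 2, 38), (20, 2, 38), (21, 2, 38), (26, 2, 38)}

{(10, 2, 38), (13, 2, 38), (20, 2, 38), (21, 2, 38), (26, 2, 38)}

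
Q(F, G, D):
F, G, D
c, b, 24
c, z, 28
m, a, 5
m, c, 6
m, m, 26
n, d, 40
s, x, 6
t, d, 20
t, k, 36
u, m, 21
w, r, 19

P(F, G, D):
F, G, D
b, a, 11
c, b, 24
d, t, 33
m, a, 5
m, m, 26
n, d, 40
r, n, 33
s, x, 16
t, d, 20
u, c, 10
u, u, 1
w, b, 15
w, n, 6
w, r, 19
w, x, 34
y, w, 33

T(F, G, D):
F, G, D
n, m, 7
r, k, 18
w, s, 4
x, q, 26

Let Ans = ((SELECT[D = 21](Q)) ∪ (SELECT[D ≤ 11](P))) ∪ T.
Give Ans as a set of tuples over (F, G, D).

{(b, a, 11), (m, a, 5), (n, m, 7), (r, k, 18), (u, c, 10), (u, m, 21), (u, u, 1), (w, n, 6), (w, s, 4), (x, q, 26)}

Selection D = 21: {(u, m, 21)}
Selection D ≤ 11: {(b, a, 11), (m, a, 5), (u, c, 10), (u, u, 1), (w, n, 6)}
Union: {(u, m, 21)} with {(b, a, 11), (m, a, 5), (u, c, 10), (u, u, 1), (w, n, 6)} → {(b, a, 11), (m, a, 5), (u, c, 10), (u, m, 21), (u, u, 1), (w, n, 6)}
Union: {(b, a, 11), (m, a, 5), (u, c, 10), (u, m, 21), (u, u, 1), (w, n, 6)} with {(n, m, 7), (r, k, 18), (w, s, 4), (x, q, 26)} → {(b, a, 11), (m, a, 5), (n, m, 7), (r, k, 18), (u, c, 10), (u, m, 21), (u, u, 1), (w, n, 6), (w, s, 4), (x, q, 26)}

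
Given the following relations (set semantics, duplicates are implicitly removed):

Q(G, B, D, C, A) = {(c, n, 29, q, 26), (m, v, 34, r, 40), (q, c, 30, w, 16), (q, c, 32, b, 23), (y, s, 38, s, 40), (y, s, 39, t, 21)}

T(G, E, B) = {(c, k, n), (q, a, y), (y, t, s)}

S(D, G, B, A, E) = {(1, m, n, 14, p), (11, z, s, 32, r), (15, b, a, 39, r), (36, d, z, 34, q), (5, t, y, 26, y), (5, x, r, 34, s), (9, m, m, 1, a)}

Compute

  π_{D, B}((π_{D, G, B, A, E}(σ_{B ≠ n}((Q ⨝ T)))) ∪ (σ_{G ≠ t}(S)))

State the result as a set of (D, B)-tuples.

Joining Q and T on G, B yields {(c, n, 29, q, 26, k), (y, s, 38, s, 40, t), (y, s, 39, t, 21, t)}.
σ[B ≠ n]: keep tuples satisfying B ≠ n → {(y, s, 38, s, 40, t), (y, s, 39, t, 21, t)}
π_{D, G, B, A, E} gives {(38, y, s, 40, t), (39, y, s, 21, t)}.
σ[G ≠ t]: keep tuples satisfying G ≠ t → {(1, m, n, 14, p), (11, z, s, 32, r), (15, b, a, 39, r), (36, d, z, 34, q), (5, x, r, 34, s), (9, m, m, 1, a)}
Set union of the two operands is {(1, m, n, 14, p), (11, z, s, 32, r), (15, b, a, 39, r), (36, d, z, 34, q), (38, y, s, 40, t), (39, y, s, 21, t), (5, x, r, 34, s), (9, m, m, 1, a)}.
π_{D, B} gives {(1, n), (11, s), (15, a), (36, z), (38, s), (39, s), (5, r), (9, m)}.

{(1, n), (11, s), (15, a), (36, z), (38, s), (39, s), (5, r), (9, m)}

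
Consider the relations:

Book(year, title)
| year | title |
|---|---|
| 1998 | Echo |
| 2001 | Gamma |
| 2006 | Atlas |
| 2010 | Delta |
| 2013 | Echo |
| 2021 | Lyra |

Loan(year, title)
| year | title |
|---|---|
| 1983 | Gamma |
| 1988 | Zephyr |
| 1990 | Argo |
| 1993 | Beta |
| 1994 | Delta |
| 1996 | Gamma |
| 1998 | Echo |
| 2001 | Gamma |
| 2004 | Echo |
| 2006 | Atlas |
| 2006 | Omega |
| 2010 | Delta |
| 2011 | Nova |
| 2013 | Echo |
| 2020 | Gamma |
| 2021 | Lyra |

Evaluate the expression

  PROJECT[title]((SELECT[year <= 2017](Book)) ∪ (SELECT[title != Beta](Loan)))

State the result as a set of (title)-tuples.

Apply σ_{year <= 2017}; surviving tuples: {(1998, Echo), (2001, Gamma), (2006, Atlas), (2010, Delta), (2013, Echo)}
Apply σ_{title != Beta}; surviving tuples: {(1983, Gamma), (1988, Zephyr), (1990, Argo), (1994, Delta), (1996, Gamma), (1998, Echo), (2001, Gamma), (2004, Echo), (2006, Atlas), (2006, Omega), (2010, Delta), (2011, Nova), (2013, Echo), (2020, Gamma), (2021, Lyra)}
Taking the union: {(1983, Gamma), (1988, Zephyr), (1990, Argo), (1994, Delta), (1996, Gamma), (1998, Echo), (2001, Gamma), (2004, Echo), (2006, Atlas), (2006, Omega), (2010, Delta), (2011, Nova), (2013, Echo), (2020, Gamma), (2021, Lyra)}
π[title]: project onto (title) (6 duplicate(s) eliminated) → {Argo, Atlas, Delta, Echo, Gamma, Lyra, Nova, Omega, Zephyr}

{Argo, Atlas, Delta, Echo, Gamma, Lyra, Nova, Omega, Zephyr}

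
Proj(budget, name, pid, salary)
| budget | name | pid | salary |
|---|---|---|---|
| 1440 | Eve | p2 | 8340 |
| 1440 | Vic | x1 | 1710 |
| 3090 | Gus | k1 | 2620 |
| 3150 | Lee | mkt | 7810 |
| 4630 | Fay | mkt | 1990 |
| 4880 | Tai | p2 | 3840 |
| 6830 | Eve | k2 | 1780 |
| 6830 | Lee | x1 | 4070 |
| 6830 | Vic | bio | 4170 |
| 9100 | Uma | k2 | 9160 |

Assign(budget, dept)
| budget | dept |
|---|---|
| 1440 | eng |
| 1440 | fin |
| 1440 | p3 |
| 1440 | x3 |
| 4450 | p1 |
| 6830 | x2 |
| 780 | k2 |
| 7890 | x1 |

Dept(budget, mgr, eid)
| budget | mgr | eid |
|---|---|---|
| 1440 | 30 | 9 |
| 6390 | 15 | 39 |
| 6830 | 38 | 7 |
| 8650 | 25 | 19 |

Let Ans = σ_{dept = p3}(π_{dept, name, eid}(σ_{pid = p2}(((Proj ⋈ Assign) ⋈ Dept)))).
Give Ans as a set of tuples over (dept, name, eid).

Joining Proj and Assign on budget yields {(1440, Eve, p2, 8340, eng), (1440, Eve, p2, 8340, fin), (1440, Eve, p2, 8340, p3), (1440, Eve, p2, 8340, x3), (1440, Vic, x1, 1710, eng), (1440, Vic, x1, 1710, fin), (1440, Vic, x1, 1710, p3), (1440, Vic, x1, 1710, x3), (6830, Eve, k2, 1780, x2), (6830, Lee, x1, 4070, x2), (6830, Vic, bio, 4170, x2)}.
Joining (Proj ⋈ Assign) and Dept on budget yields {(1440, Eve, p2, 8340, eng, 30, 9), (1440, Eve, p2, 8340, fin, 30, 9), (1440, Eve, p2, 8340, p3, 30, 9), (1440, Eve, p2, 8340, x3, 30, 9), (1440, Vic, x1, 1710, eng, 30, 9), (1440, Vic, x1, 1710, fin, 30, 9), (1440, Vic, x1, 1710, p3, 30, 9), (1440, Vic, x1, 1710, x3, 30, 9), (6830, Eve, k2, 1780, x2, 38, 7), (6830, Lee, x1, 4070, x2, 38, 7), (6830, Vic, bio, 4170, x2, 38, 7)}.
σ[pid = p2]: keep tuples satisfying pid = p2 → {(1440, Eve, p2, 8340, eng, 30, 9), (1440, Eve, p2, 8340, fin, 30, 9), (1440, Eve, p2, 8340, p3, 30, 9), (1440, Eve, p2, 8340, x3, 30, 9)}
Projecting to dept, name, eid: {(eng, Eve, 9), (fin, Eve, 9), (p3, Eve, 9), (x3, Eve, 9)}
σ[dept = p3]: keep tuples satisfying dept = p3 → {(p3, Eve, 9)}

{(p3, Eve, 9)}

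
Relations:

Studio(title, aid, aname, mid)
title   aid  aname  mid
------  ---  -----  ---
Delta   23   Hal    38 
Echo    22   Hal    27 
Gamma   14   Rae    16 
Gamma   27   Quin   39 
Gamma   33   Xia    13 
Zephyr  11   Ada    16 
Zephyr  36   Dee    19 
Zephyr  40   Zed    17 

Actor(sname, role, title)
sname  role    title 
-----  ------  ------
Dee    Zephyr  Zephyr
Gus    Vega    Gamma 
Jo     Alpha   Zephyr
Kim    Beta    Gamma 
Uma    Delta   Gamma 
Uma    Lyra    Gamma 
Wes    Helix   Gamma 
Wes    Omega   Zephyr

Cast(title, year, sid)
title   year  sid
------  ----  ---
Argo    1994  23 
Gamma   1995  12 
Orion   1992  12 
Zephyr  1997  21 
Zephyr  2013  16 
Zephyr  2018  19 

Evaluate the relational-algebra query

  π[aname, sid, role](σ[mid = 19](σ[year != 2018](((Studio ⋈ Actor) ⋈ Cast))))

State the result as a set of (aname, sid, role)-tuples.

{(Dee, 16, Alpha), (Dee, 16, Omega), (Dee, 16, Zephyr), (Dee, 21, Alpha), (Dee, 21, Omega), (Dee, 21, Zephyr)}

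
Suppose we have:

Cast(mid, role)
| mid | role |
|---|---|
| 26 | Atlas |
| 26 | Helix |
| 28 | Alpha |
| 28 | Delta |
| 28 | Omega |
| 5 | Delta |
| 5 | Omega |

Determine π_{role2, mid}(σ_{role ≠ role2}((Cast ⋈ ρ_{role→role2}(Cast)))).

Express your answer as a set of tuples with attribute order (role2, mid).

{(Alpha, 28), (Atlas, 26), (Delta, 28), (Delta, 5), (Helix, 26), (Omega, 28), (Omega, 5)}

ρ[role→role2]: schema becomes (mid, role2); tuples unchanged.
Joining Cast and ρ_{role→role2}(Cast) on mid yields {(26, Atlas, Atlas), (26, Atlas, Helix), (26, Helix, Atlas), (26, Helix, Helix), (28, Alpha, Alpha), (28, Alpha, Delta), (28, Alpha, Omega), (28, Delta, Alpha), (28, Delta, Delta), (28, Delta, Omega), (28, Omega, Alpha), (28, Omega, Delta), (28, Omega, Omega), (5, Delta, Delta), (5, Delta, Omega), (5, Omega, Delta), (5, Omega, Omega)}.
σ[role ≠ role2]: keep tuples satisfying role ≠ role2 → {(26, Atlas, Helix), (26, Helix, Atlas), (28, Alpha, Delta), (28, Alpha, Omega), (28, Delta, Alpha), (28, Delta, Omega), (28, Omega, Alpha), (28, Omega, Delta), (5, Delta, Omega), (5, Omega, Delta)}
Keep only column(s) role2, mid (3 duplicate(s) eliminated): {(Alpha, 28), (Atlas, 26), (Delta, 28), (Delta, 5), (Helix, 26), (Omega, 28), (Omega, 5)}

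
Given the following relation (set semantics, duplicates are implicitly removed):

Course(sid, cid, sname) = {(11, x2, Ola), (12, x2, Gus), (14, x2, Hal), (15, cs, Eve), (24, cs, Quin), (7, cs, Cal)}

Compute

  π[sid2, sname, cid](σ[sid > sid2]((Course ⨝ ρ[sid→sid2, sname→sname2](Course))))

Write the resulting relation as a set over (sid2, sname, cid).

ρ[sid→sid2, sname→sname2]: schema becomes (sid2, cid, sname2); tuples unchanged.
Course ⋈ ρ[sid→sid2, sname→sname2](Course) (natural join on cid): {(11, x2, Ola, 11, Ola), (11, x2, Ola, 12, Gus), (11, x2, Ola, 14, Hal), (12, x2, Gus, 11, Ola), (12, x2, Gus, 12, Gus), (12, x2, Gus, 14, Hal), (14, x2, Hal, 11, Ola), (14, x2, Hal, 12, Gus), (14, x2, Hal, 14, Hal), (15, cs, Eve, 15, Eve), (15, cs, Eve, 24, Quin), (15, cs, Eve, 7, Cal), (24, cs, Quin, 15, Eve), (24, cs, Quin, 24, Quin), (24, cs, Quin, 7, Cal), (7, cs, Cal, 15, Eve), (7, cs, Cal, 24, Quin), (7, cs, Cal, 7, Cal)}
Filtering on sid > sid2 leaves {(12, x2, Gus, 11, Ola), (14, x2, Hal, 11, Ola), (14, x2, Hal, 12, Gus), (15, cs, Eve, 7, Cal), (24, cs, Quin, 15, Eve), (24, cs, Quin, 7, Cal)}.
Keep only column(s) sid2, sname, cid: {(11, Gus, x2), (11, Hal, x2), (12, Hal, x2), (15, Quin, cs), (7, Eve, cs), (7, Quin, cs)}

{(11, Gus, x2), (11, Hal, x2), (12, Hal, x2), (15, Quin, cs), (7, Eve, cs), (7, Quin, cs)}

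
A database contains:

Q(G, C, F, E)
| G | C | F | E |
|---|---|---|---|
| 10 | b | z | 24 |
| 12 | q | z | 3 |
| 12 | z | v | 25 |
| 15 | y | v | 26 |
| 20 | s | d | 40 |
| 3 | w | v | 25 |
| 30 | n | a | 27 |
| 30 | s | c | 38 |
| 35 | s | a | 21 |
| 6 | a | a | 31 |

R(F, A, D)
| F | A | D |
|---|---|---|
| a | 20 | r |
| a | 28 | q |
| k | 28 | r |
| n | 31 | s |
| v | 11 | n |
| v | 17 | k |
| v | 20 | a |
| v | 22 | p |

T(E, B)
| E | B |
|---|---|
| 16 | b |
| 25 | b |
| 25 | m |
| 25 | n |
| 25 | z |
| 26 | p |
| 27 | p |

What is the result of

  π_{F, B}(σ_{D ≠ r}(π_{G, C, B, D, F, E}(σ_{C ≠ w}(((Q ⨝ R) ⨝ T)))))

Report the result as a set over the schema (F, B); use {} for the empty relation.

Joining Q and R on F yields {(12, z, v, 25, 11, n), (12, z, v, 25, 17, k), (12, z, v, 25, 20, a), (12, z, v, 25, 22, p), (15, y, v, 26, 11, n), (15, y, v, 26, 17, k), (15, y, v, 26, 20, a), (15, y, v, 26, 22, p), (3, w, v, 25, 11, n), (3, w, v, 25, 17, k), (3, w, v, 25, 20, a), (3, w, v, 25, 22, p), (30, n, a, 27, 20, r), (30, n, a, 27, 28, q), (35, s, a, 21, 20, r), (35, s, a, 21, 28, q), (6, a, a, 31, 20, r), (6, a, a, 31, 28, q)}.
Joining (Q ⨝ R) and T on E yields {(12, z, v, 25, 11, n, b), (12, z, v, 25, 11, n, m), (12, z, v, 25, 11, n, n), (12, z, v, 25, 11, n, z), (12, z, v, 25, 17, k, b), (12, z, v, 25, 17, k, m), (12, z, v, 25, 17, k, n), (12, z, v, 25, 17, k, z), (12, z, v, 25, 20, a, b), (12, z, v, 25, 20, a, m), (12, z, v, 25, 20, a, n), (12, z, v, 25, 20, a, z), (12, z, v, 25, 22, p, b), (12, z, v, 25, 22, p, m), (12, z, v, 25, 22, p, n), (12, z, v, 25, 22, p, z), (15, y, v, 26, 11, n, p), (15, y, v, 26, 17, k, p), (15, y, v, 26, 20, a, p), (15, y, v, 26, 22, p, p), (3, w, v, 25, 11, n, b), (3, w, v, 25, 11, n, m), (3, w, v, 25, 11, n, n), (3, w, v, 25, 11, n, z), (3, w, v, 25, 17, k, b), (3, w, v, 25, 17, k, m), (3, w, v, 25, 17, k, n), (3, w, v, 25, 17, k, z), (3, w, v, 25, 20, a, b), (3, w, v, 25, 20, a, m), (3, w, v, 25, 20, a, n), (3, w, v, 25, 20, a, z), (3, w, v, 25, 22, p, b), (3, w, v, 25, 22, p, m), (3, w, v, 25, 22, p, n), (3, w, v, 25, 22, p, z), (30, n, a, 27, 20, r, p), (30, n, a, 27, 28, q, p)}.
Filtering on C ≠ w leaves {(12, z, v, 25, 11, n, b), (12, z, v, 25, 11, n, m), (12, z, v, 25, 11, n, n), (12, z, v, 25, 11, n, z), (12, z, v, 25, 17, k, b), (12, z, v, 25, 17, k, m), (12, z, v, 25, 17, k, n), (12, z, v, 25, 17, k, z), (12, z, v, 25, 20, a, b), (12, z, v, 25, 20, a, m), (12, z, v, 25, 20, a, n), (12, z, v, 25, 20, a, z), (12, z, v, 25, 22, p, b), (12, z, v, 25, 22, p, m), (12, z, v, 25, 22, p, n), (12, z, v, 25, 22, p, z), (15, y, v, 26, 11, n, p), (15, y, v, 26, 17, k, p), (15, y, v, 26, 20, a, p), (15, y, v, 26, 22, p, p), (30, n, a, 27, 20, r, p), (30, n, a, 27, 28, q, p)}.
π_{G, C, B, D, F, E} gives {(12, z, b, a, v, 25), (12, z, b, k, v, 25), (12, z, b, n, v, 25), (12, z, b, p, v, 25), (12, z, m, a, v, 25), (12, z, m, k, v, 25), (12, z, m, n, v, 25), (12, z, m, p, v, 25), (12, z, n, a, v, 25), (12, z, n, k, v, 25), (12, z, n, n, v, 25), (12, z, n, p, v, 25), (12, z, z, a, v, 25), (12, z, z, k, v, 25), (12, z, z, n, v, 25), (12, z, z, p, v, 25), (15, y, p, a, v, 26), (15, y, p, k, v, 26), (15, y, p, n, v, 26), (15, y, p, p, v, 26), (30, n, p, q, a, 27), (30, n, p, r, a, 27)}.
Filtering on D ≠ r leaves {(12, z, b, a, v, 25), (12, z, b, k, v, 25), (12, z, b, n, v, 25), (12, z, b, p, v, 25), (12, z, m, a, v, 25), (12, z, m, k, v, 25), (12, z, m, n, v, 25), (12, z, m, p, v, 25), (12, z, n, a, v, 25), (12, z, n, k, v, 25), (12, z, n, n, v, 25), (12, z, n, p, v, 25), (12, z, z, a, v, 25), (12, z, z, k, v, 25), (12, z, z, n, v, 25), (12, z, z, p, v, 25), (15, y, p, a, v, 26), (15, y, p, k, v, 26), (15, y, p, n, v, 26), (15, y, p, p, v, 26), (30, n, p, q, a, 27)}.
π_{F, B} gives {(a, p), (v, b), (v, m), (v, n), (v, p), (v, z)} (15 duplicate(s) eliminated).

{(a, p), (v, b), (v, m), (v, n), (v, p), (v, z)}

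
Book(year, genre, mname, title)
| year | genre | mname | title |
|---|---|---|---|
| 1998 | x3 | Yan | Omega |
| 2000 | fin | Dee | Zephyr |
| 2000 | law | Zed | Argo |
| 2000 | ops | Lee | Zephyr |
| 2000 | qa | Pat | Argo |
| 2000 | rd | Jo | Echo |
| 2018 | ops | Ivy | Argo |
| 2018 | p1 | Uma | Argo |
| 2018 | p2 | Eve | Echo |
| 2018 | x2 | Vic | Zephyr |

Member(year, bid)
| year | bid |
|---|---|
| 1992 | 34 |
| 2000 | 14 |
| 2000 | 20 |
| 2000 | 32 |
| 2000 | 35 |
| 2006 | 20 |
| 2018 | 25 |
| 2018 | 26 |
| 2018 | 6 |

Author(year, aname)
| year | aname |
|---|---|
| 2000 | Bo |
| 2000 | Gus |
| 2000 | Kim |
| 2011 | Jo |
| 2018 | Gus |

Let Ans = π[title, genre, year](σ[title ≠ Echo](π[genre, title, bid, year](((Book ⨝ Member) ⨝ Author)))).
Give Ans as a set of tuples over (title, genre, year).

{(Argo, law, 2000), (Argo, ops, 2018), (Argo, p1, 2018), (Argo, qa, 2000), (Zephyr, fin, 2000), (Zephyr, ops, 2000), (Zephyr, x2, 2018)}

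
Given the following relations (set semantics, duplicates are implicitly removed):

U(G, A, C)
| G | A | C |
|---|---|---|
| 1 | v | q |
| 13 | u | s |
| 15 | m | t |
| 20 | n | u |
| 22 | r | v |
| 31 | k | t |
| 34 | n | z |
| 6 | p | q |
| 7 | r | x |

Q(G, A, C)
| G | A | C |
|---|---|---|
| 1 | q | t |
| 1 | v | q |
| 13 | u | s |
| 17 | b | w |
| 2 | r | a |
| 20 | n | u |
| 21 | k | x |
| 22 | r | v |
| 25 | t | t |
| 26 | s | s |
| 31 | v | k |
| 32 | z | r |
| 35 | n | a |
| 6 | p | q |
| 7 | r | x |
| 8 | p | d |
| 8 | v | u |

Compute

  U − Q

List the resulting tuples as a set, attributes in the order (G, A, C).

{(15, m, t), (31, k, t), (34, n, z)}

Taking the difference: {(15, m, t), (31, k, t), (34, n, z)}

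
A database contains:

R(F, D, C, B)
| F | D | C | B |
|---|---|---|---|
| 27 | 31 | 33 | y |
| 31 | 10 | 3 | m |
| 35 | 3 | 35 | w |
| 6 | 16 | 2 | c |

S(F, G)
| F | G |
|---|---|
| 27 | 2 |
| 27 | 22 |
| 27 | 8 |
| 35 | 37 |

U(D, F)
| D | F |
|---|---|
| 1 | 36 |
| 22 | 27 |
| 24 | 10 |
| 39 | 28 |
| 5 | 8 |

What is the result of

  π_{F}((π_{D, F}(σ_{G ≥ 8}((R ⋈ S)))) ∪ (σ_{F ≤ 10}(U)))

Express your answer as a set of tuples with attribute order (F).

Natural join on F: {(27, 31, 33, y, 2), (27, 31, 33, y, 22), (27, 31, 33, y, 8), (35, 3, 35, w, 37)}
σ[G ≥ 8]: keep tuples satisfying G ≥ 8 → {(27, 31, 33, y, 22), (27, 31, 33, y, 8), (35, 3, 35, w, 37)}
π[D, F]: project onto (D, F) (1 duplicate(s) eliminated) → {(3, 35), (31, 27)}
σ[F ≤ 10]: keep tuples satisfying F ≤ 10 → {(24, 10), (5, 8)}
Union: {(3, 35), (31, 27)} with {(24, 10), (5, 8)} → {(24, 10), (3, 35), (31, 27), (5, 8)}
π[F]: project onto (F) → {10, 27, 35, 8}

{10, 27, 35, 8}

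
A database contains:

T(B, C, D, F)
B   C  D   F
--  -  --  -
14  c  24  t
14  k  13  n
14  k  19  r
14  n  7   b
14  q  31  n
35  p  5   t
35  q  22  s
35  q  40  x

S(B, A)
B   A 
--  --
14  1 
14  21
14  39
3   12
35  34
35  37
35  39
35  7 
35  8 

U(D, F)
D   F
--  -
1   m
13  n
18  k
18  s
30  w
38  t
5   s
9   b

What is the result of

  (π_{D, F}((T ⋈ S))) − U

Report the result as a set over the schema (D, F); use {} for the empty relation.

Natural join on B: {(14, c, 24, t, 1), (14, c, 24, t, 21), (14, c, 24, t, 39), (14, k, 13, n, 1), (14, k, 13, n, 21), (14, k, 13, n, 39), (14, k, 19, r, 1), (14, k, 19, r, 21), (14, k, 19, r, 39), (14, n, 7, b, 1), (14, n, 7, b, 21), (14, n, 7, b, 39), (14, q, 31, n, 1), (14, q, 31, n, 21), (14, q, 31, n, 39), (35, p, 5, t, 34), (35, p, 5, t, 37), (35, p, 5, t, 39), (35, p, 5, t, 7), (35, p, 5, t, 8), (35, q, 22, s, 34), (35, q, 22, s, 37), (35, q, 22, s, 39), (35, q, 22, s, 7), (35, q, 22, s, 8), (35, q, 40, x, 34), (35, q, 40, x, 37), (35, q, 40, x, 39), (35, q, 40, x, 7), (35, q, 40, x, 8)}
π[D, F]: project onto (D, F) (22 duplicate(s) eliminated) → {(13, n), (19, r), (22, s), (24, t), (31, n), (40, x), (5, t), (7, b)}
Difference: {(13, n), (19, r), (22, s), (24, t), (31, n), (40, x), (5, t), (7, b)} with {(1, m), (13, n), (18, k), (18, s), (30, w), (38, t), (5, s), (9, b)} → {(19, r), (22, s), (24, t), (31, n), (40, x), (5, t), (7, b)}

{(19, r), (22, s), (24, t), (31, n), (40, x), (5, t), (7, b)}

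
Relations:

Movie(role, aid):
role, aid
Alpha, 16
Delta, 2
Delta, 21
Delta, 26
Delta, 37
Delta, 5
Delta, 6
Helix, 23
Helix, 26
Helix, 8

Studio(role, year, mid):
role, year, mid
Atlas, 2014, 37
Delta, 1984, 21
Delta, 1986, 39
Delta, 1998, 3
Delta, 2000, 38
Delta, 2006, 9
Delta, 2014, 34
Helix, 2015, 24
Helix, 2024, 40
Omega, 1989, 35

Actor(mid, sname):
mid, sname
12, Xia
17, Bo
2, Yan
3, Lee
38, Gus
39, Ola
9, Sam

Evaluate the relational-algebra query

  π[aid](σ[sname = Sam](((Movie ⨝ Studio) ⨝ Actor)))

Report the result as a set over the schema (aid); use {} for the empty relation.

{2, 21, 26, 37, 5, 6}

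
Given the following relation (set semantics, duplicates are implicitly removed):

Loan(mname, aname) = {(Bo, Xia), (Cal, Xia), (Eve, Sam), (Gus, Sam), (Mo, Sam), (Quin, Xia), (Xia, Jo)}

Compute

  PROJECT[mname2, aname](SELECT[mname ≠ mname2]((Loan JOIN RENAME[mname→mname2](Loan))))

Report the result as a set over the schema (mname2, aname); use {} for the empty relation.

ρ[mname→mname2]: schema becomes (mname2, aname); tuples unchanged.
Natural join on aname: {(Bo, Xia, Bo), (Bo, Xia, Cal), (Bo, Xia, Quin), (Cal, Xia, Bo), (Cal, Xia, Cal), (Cal, Xia, Quin), (Eve, Sam, Eve), (Eve, Sam, Gus), (Eve, Sam, Mo), (Gus, Sam, Eve), (Gus, Sam, Gus), (Gus, Sam, Mo), (Mo, Sam, Eve), (Mo, Sam, Gus), (Mo, Sam, Mo), (Quin, Xia, Bo), (Quin, Xia, Cal), (Quin, Xia, Quin), (Xia, Jo, Xia)}
Apply σ_{mname ≠ mname2}; surviving tuples: {(Bo, Xia, Cal), (Bo, Xia, Quin), (Cal, Xia, Bo), (Cal, Xia, Quin), (Eve, Sam, Gus), (Eve, Sam, Mo), (Gus, Sam, Eve), (Gus, Sam, Mo), (Mo, Sam, Eve), (Mo, Sam, Gus), (Quin, Xia, Bo), (Quin, Xia, Cal)}
π_{mname2, aname} gives {(Bo, Xia), (Cal, Xia), (Eve, Sam), (Gus, Sam), (Mo, Sam), (Quin, Xia)} (6 duplicate(s) eliminated).

{(Bo, Xia), (Cal, Xia), (Eve, Sam), (Gus, Sam), (Mo, Sam), (Quin, Xia)}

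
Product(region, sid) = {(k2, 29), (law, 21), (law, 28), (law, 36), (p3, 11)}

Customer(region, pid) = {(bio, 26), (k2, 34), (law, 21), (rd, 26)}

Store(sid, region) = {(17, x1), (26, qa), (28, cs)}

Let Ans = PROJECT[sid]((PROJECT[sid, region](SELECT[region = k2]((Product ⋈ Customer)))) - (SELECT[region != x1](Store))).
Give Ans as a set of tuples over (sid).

Natural join on region: {(k2, 29, 34), (law, 21, 21), (law, 28, 21), (law, 36, 21)}
σ[region = k2]: keep tuples satisfying region = k2 → {(k2, 29, 34)}
Projecting to sid, region: {(29, k2)}
σ[region != x1]: keep tuples satisfying region != x1 → {(26, qa), (28, cs)}
Set difference of the two operands is {(29, k2)}.
Projecting to sid: {29}

{29}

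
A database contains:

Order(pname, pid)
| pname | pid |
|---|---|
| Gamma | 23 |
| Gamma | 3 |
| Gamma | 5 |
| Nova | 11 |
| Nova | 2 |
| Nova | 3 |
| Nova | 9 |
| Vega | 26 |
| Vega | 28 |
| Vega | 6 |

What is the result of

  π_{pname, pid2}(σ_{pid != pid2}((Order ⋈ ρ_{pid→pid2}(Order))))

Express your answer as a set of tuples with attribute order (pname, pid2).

ρ[pid→pid2]: schema becomes (pname, pid2); tuples unchanged.
Natural join on pname: {(Gamma, 23, 23), (Gamma, 23, 3), (Gamma, 23, 5), (Gamma, 3, 23), (Gamma, 3, 3), (Gamma, 3, 5), (Gamma, 5, 23), (Gamma, 5, 3), (Gamma, 5, 5), (Nova, 11, 11), (Nova, 11, 2), (Nova, 11, 3), (Nova, 11, 9), (Nova, 2, 11), (Nova, 2, 2), (Nova, 2, 3), (Nova, 2, 9), (Nova, 3, 11), (Nova, 3, 2), (Nova, 3, 3), (Nova, 3, 9), (Nova, 9, 11), (Nova, 9, 2), (Nova, 9, 3), (Nova, 9, 9), (Vega, 26, 26), (Vega, 26, 28), (Vega, 26, 6), (Vega, 28, 26), (Vega, 28, 28), (Vega, 28, 6), (Vega, 6, 26), (Vega, 6, 28), (Vega, 6, 6)}
Filtering on pid != pid2 leaves {(Gamma, 23, 3), (Gamma, 23, 5), (Gamma, 3, 23), (Gamma, 3, 5), (Gamma, 5, 23), (Gamma, 5, 3), (Nova, 11, 2), (Nova, 11, 3), (Nova, 11, 9), (Nova, 2, 11), (Nova, 2, 3), (Nova, 2, 9), (Nova, 3, 11), (Nova, 3, 2), (Nova, 3, 9), (Nova, 9, 11), (Nova, 9, 2), (Nova, 9, 3), (Vega, 26, 28), (Vega, 26, 6), (Vega, 28, 26), (Vega, 28, 6), (Vega, 6, 26), (Vega, 6, 28)}.
π[pname, pid2]: project onto (pname, pid2) (14 duplicate(s) eliminated) → {(Gamma, 23), (Gamma, 3), (Gamma, 5), (Nova, 11), (Nova, 2), (Nova, 3), (Nova, 9), (Vega, 26), (Vega, 28), (Vega, 6)}

{(Gamma, 23), (Gamma, 3), (Gamma, 5), (Nova, 11), (Nova, 2), (Nova, 3), (Nova, 9), (Vega, 26), (Vega, 28), (Vega, 6)}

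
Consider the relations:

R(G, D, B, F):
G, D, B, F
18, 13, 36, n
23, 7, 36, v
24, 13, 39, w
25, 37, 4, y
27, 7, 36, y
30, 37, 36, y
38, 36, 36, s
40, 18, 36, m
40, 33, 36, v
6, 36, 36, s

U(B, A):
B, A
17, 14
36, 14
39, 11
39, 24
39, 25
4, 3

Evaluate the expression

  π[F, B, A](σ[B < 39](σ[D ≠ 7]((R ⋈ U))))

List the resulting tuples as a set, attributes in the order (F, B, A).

Natural join on B: {(18, 13, 36, n, 14), (23, 7, 36, v, 14), (24, 13, 39, w, 11), (24, 13, 39, w, 24), (24, 13, 39, w, 25), (25, 37, 4, y, 3), (27, 7, 36, y, 14), (30, 37, 36, y, 14), (38, 36, 36, s, 14), (40, 18, 36, m, 14), (40, 33, 36, v, 14), (6, 36, 36, s, 14)}
Apply σ_{D ≠ 7}; surviving tuples: {(18, 13, 36, n, 14), (24, 13, 39, w, 11), (24, 13, 39, w, 24), (24, 13, 39, w, 25), (25, 37, 4, y, 3), (30, 37, 36, y, 14), (38, 36, 36, s, 14), (40, 18, 36, m, 14), (40, 33, 36, v, 14), (6, 36, 36, s, 14)}
Apply σ_{B < 39}; surviving tuples: {(18, 13, 36, n, 14), (25, 37, 4, y, 3), (30, 37, 36, y, 14), (38, 36, 36, s, 14), (40, 18, 36, m, 14), (40, 33, 36, v, 14), (6, 36, 36, s, 14)}
Keep only column(s) F, B, A (1 duplicate(s) eliminated): {(m, 36, 14), (n, 36, 14), (s, 36, 14), (v, 36, 14), (y, 36, 14), (y, 4, 3)}

{(m, 36, 14), (n, 36, 14), (s, 36, 14), (v, 36, 14), (y, 36, 14), (y, 4, 3)}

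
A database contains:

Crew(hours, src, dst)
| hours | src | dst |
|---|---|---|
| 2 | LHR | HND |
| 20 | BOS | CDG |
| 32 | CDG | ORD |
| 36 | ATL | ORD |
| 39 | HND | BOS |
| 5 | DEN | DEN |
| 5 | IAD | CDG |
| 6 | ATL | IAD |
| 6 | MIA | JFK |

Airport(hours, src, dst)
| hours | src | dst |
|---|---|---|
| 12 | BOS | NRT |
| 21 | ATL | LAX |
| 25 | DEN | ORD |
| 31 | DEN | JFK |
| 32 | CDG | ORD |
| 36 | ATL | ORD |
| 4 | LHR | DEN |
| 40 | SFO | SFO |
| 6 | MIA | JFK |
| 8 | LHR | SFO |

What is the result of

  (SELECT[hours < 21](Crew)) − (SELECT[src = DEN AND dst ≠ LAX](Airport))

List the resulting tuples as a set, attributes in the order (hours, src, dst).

σ[hours < 21]: keep tuples satisfying hours < 21 → {(2, LHR, HND), (20, BOS, CDG), (5, DEN, DEN), (5, IAD, CDG), (6, ATL, IAD), (6, MIA, JFK)}
σ[src = DEN AND dst ≠ LAX]: keep tuples satisfying src = DEN AND dst ≠ LAX → {(25, DEN, ORD), (31, DEN, JFK)}
Taking the difference: {(2, LHR, HND), (20, BOS, CDG), (5, DEN, DEN), (5, IAD, CDG), (6, ATL, IAD), (6, MIA, JFK)}

{(2, LHR, HND), (20, BOS, CDG), (5, DEN, DEN), (5, IAD, CDG), (6, ATL, IAD), (6, MIA, JFK)}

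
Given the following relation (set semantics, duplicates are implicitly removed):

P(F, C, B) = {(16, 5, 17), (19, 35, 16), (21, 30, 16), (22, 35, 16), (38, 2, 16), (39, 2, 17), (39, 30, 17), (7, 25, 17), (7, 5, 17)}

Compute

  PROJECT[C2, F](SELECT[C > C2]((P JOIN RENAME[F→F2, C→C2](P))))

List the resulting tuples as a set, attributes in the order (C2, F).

ρ[F→F2, C→C2]: schema becomes (F2, C2, B); tuples unchanged.
Natural join on B: {(16, 5, 17, 16, 5), (16, 5, 17, 39, 2), (16, 5, 17, 39, 30), (16, 5, 17, 7, 25), (16, 5, 17, 7, 5), (19, 35, 16, 19, 35), (19, 35, 16, 21, 30), (19, 35, 16, 22, 35), (19, 35, 16, 38, 2), (21, 30, 16, 19, 35), (21, 30, 16, 21, 30), (21, 30, 16, 22, 35), (21, 30, 16, 38, 2), (22, 35, 16, 19, 35), (22, 35, 16, 21, 30), (22, 35, 16, 22, 35), (22, 35, 16, 38, 2), (38, 2, 16, 19, 35), (38, 2, 16, 21, 30), (38, 2, 16, 22, 35), (38, 2, 16, 38, 2), (39, 2, 17, 16, 5), (39, 2, 17, 39, 2), (39, 2, 17, 39, 30), (39, 2, 17, 7, 25), (39, 2, 17, 7, 5), (39, 30, 17, 16, 5), (39, 30, 17, 39, 2), (39, 30, 17, 39, 30), (39, 30, 17, 7, 25), (39, 30, 17, 7, 5), (7, 25, 17, 16, 5), (7, 25, 17, 39, 2), (7, 25, 17, 39, 30), (7, 25, 17, 7, 25), (7, 25, 17, 7, 5), (7, 5, 17, 16, 5), (7, 5, 17, 39, 2), (7, 5, 17, 39, 30), (7, 5, 17, 7, 25), (7, 5, 17, 7, 5)}
Apply σ_{C > C2}; surviving tuples: {(16, 5, 17, 39, 2), (19, 35, 16, 21, 30), (19, 35, 16, 38, 2), (21, 30, 16, 38, 2), (22, 35, 16, 21, 30), (22, 35, 16, 38, 2), (39, 30, 17, 16, 5), (39, 30, 17, 39, 2), (39, 30, 17, 7, 25), (39, 30, 17, 7, 5), (7, 25, 17, 16, 5), (7, 25, 17, 39, 2), (7, 25, 17, 7, 5), (7, 5, 17, 39, 2)}
π_{C2, F} gives {(2, 16), (2, 19), (2, 21), (2, 22), (2, 39), (2, 7), (25, 39), (30, 19), (30, 22), (5, 39), (5, 7)} (3 duplicate(s) eliminated).

{(2, 16), (2, 19), (2, 21), (2, 22), (2, 39), (2, 7), (25, 39), (30, 19), (30, 22), (5, 39), (5, 7)}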